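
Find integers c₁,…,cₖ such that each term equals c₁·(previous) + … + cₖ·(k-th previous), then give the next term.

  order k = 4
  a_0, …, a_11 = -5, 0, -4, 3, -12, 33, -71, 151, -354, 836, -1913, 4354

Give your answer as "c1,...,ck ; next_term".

-2,-1,-3,2 ; -10011

  a_4 = -2·3 + -1·-4 + -3·0 + 2·-5 = -12
  a_5 = -2·-12 + -1·3 + -3·-4 + 2·0 = 33
  a_6 = -2·33 + -1·-12 + -3·3 + 2·-4 = -71
  a_7 = -2·-71 + -1·33 + -3·-12 + 2·3 = 151
  a_8 = -2·151 + -1·-71 + -3·33 + 2·-12 = -354
  a_9 = -2·-354 + -1·151 + -3·-71 + 2·33 = 836
  a_10 = -2·836 + -1·-354 + -3·151 + 2·-71 = -1913
  a_11 = -2·-1913 + -1·836 + -3·-354 + 2·151 = 4354
  a_12 = -2·4354 + -1·-1913 + -3·836 + 2·-354 = -10011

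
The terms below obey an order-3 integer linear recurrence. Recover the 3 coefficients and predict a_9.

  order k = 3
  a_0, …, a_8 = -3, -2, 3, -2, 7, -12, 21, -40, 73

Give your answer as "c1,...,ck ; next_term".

-1,1,-1 ; -134

  a_3 = -1·3 + 1·-2 + -1·-3 = -2
  a_4 = -1·-2 + 1·3 + -1·-2 = 7
  a_5 = -1·7 + 1·-2 + -1·3 = -12
  a_6 = -1·-12 + 1·7 + -1·-2 = 21
  a_7 = -1·21 + 1·-12 + -1·7 = -40
  a_8 = -1·-40 + 1·21 + -1·-12 = 73
  a_9 = -1·73 + 1·-40 + -1·21 = -134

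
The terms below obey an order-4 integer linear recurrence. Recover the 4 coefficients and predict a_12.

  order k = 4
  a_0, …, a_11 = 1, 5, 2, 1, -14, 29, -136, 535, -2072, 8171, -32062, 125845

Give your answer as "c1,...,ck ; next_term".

-3,3,-3,-2 ; -494090

  a_4 = -3·1 + 3·2 + -3·5 + -2·1 = -14
  a_5 = -3·-14 + 3·1 + -3·2 + -2·5 = 29
  a_6 = -3·29 + 3·-14 + -3·1 + -2·2 = -136
  a_7 = -3·-136 + 3·29 + -3·-14 + -2·1 = 535
  a_8 = -3·535 + 3·-136 + -3·29 + -2·-14 = -2072
  a_9 = -3·-2072 + 3·535 + -3·-136 + -2·29 = 8171
  a_10 = -3·8171 + 3·-2072 + -3·535 + -2·-136 = -32062
  a_11 = -3·-32062 + 3·8171 + -3·-2072 + -2·535 = 125845
  a_12 = -3·125845 + 3·-32062 + -3·8171 + -2·-2072 = -494090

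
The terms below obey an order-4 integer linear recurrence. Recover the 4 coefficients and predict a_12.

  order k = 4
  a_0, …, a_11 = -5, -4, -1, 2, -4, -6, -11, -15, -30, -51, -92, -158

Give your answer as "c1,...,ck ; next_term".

1,1,0,1 ; -280

  a_4 = 1·2 + 1·-1 + 0·-4 + 1·-5 = -4
  a_5 = 1·-4 + 1·2 + 0·-1 + 1·-4 = -6
  a_6 = 1·-6 + 1·-4 + 0·2 + 1·-1 = -11
  a_7 = 1·-11 + 1·-6 + 0·-4 + 1·2 = -15
  a_8 = 1·-15 + 1·-11 + 0·-6 + 1·-4 = -30
  a_9 = 1·-30 + 1·-15 + 0·-11 + 1·-6 = -51
  a_10 = 1·-51 + 1·-30 + 0·-15 + 1·-11 = -92
  a_11 = 1·-92 + 1·-51 + 0·-30 + 1·-15 = -158
  a_12 = 1·-158 + 1·-92 + 0·-51 + 1·-30 = -280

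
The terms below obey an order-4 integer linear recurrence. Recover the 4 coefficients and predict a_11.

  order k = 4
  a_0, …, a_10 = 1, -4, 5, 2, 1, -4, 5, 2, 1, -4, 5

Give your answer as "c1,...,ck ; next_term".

  a_4 = 0·2 + 0·5 + 0·-4 + 1·1 = 1
  a_5 = 0·1 + 0·2 + 0·5 + 1·-4 = -4
  a_6 = 0·-4 + 0·1 + 0·2 + 1·5 = 5
  a_7 = 0·5 + 0·-4 + 0·1 + 1·2 = 2
  a_8 = 0·2 + 0·5 + 0·-4 + 1·1 = 1
  a_9 = 0·1 + 0·2 + 0·5 + 1·-4 = -4
  a_10 = 0·-4 + 0·1 + 0·2 + 1·5 = 5
  a_11 = 0·5 + 0·-4 + 0·1 + 1·2 = 2

0,0,0,1 ; 2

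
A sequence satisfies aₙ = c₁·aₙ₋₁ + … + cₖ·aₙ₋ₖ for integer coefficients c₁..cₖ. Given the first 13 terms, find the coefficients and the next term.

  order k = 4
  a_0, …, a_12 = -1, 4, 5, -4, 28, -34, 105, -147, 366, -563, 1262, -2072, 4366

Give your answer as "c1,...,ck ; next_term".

  a_4 = -1·-4 + 3·5 + 2·4 + -1·-1 = 28
  a_5 = -1·28 + 3·-4 + 2·5 + -1·4 = -34
  a_6 = -1·-34 + 3·28 + 2·-4 + -1·5 = 105
  a_7 = -1·105 + 3·-34 + 2·28 + -1·-4 = -147
  a_8 = -1·-147 + 3·105 + 2·-34 + -1·28 = 366
  a_9 = -1·366 + 3·-147 + 2·105 + -1·-34 = -563
  a_10 = -1·-563 + 3·366 + 2·-147 + -1·105 = 1262
  a_11 = -1·1262 + 3·-563 + 2·366 + -1·-147 = -2072
  a_12 = -1·-2072 + 3·1262 + 2·-563 + -1·366 = 4366
  a_13 = -1·4366 + 3·-2072 + 2·1262 + -1·-563 = -7495

-1,3,2,-1 ; -7495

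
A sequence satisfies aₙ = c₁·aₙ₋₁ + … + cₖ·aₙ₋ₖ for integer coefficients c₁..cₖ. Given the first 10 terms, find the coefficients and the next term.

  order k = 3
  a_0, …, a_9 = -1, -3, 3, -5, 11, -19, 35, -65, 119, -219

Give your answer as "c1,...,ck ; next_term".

  a_3 = -1·3 + 1·-3 + -1·-1 = -5
  a_4 = -1·-5 + 1·3 + -1·-3 = 11
  a_5 = -1·11 + 1·-5 + -1·3 = -19
  a_6 = -1·-19 + 1·11 + -1·-5 = 35
  a_7 = -1·35 + 1·-19 + -1·11 = -65
  a_8 = -1·-65 + 1·35 + -1·-19 = 119
  a_9 = -1·119 + 1·-65 + -1·35 = -219
  a_10 = -1·-219 + 1·119 + -1·-65 = 403

-1,1,-1 ; 403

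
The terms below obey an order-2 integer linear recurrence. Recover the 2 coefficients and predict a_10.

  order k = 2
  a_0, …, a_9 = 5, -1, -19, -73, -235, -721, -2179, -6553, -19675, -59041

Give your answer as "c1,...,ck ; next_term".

4,-3 ; -177139

  a_2 = 4·-1 + -3·5 = -19
  a_3 = 4·-19 + -3·-1 = -73
  a_4 = 4·-73 + -3·-19 = -235
  a_5 = 4·-235 + -3·-73 = -721
  a_6 = 4·-721 + -3·-235 = -2179
  a_7 = 4·-2179 + -3·-721 = -6553
  a_8 = 4·-6553 + -3·-2179 = -19675
  a_9 = 4·-19675 + -3·-6553 = -59041
  a_10 = 4·-59041 + -3·-19675 = -177139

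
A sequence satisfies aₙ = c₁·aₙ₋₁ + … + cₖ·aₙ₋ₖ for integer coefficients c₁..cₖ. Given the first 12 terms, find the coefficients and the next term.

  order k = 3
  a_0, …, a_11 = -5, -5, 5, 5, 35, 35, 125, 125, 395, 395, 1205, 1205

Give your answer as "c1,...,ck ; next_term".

  a_3 = 1·5 + 3·-5 + -3·-5 = 5
  a_4 = 1·5 + 3·5 + -3·-5 = 35
  a_5 = 1·35 + 3·5 + -3·5 = 35
  a_6 = 1·35 + 3·35 + -3·5 = 125
  a_7 = 1·125 + 3·35 + -3·35 = 125
  a_8 = 1·125 + 3·125 + -3·35 = 395
  a_9 = 1·395 + 3·125 + -3·125 = 395
  a_10 = 1·395 + 3·395 + -3·125 = 1205
  a_11 = 1·1205 + 3·395 + -3·395 = 1205
  a_12 = 1·1205 + 3·1205 + -3·395 = 3635

1,3,-3 ; 3635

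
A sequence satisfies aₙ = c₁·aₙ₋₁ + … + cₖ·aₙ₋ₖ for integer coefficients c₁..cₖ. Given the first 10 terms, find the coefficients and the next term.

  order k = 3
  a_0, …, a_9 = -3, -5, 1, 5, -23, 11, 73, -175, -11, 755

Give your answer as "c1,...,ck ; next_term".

  a_3 = -1·1 + -3·-5 + 3·-3 = 5
  a_4 = -1·5 + -3·1 + 3·-5 = -23
  a_5 = -1·-23 + -3·5 + 3·1 = 11
  a_6 = -1·11 + -3·-23 + 3·5 = 73
  a_7 = -1·73 + -3·11 + 3·-23 = -175
  a_8 = -1·-175 + -3·73 + 3·11 = -11
  a_9 = -1·-11 + -3·-175 + 3·73 = 755
  a_10 = -1·755 + -3·-11 + 3·-175 = -1247

-1,-3,3 ; -1247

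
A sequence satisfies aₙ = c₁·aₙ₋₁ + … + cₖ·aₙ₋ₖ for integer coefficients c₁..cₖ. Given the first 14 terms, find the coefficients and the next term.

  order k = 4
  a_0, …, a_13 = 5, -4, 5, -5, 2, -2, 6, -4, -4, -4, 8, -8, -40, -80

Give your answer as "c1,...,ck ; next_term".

2,0,2,4 ; -144

  a_4 = 2·-5 + 0·5 + 2·-4 + 4·5 = 2
  a_5 = 2·2 + 0·-5 + 2·5 + 4·-4 = -2
  a_6 = 2·-2 + 0·2 + 2·-5 + 4·5 = 6
  a_7 = 2·6 + 0·-2 + 2·2 + 4·-5 = -4
  a_8 = 2·-4 + 0·6 + 2·-2 + 4·2 = -4
  a_9 = 2·-4 + 0·-4 + 2·6 + 4·-2 = -4
  a_10 = 2·-4 + 0·-4 + 2·-4 + 4·6 = 8
  a_11 = 2·8 + 0·-4 + 2·-4 + 4·-4 = -8
  a_12 = 2·-8 + 0·8 + 2·-4 + 4·-4 = -40
  a_13 = 2·-40 + 0·-8 + 2·8 + 4·-4 = -80
  a_14 = 2·-80 + 0·-40 + 2·-8 + 4·8 = -144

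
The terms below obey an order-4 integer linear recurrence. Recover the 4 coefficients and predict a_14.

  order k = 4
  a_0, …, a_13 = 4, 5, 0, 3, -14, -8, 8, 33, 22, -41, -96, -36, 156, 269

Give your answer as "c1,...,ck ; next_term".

  a_4 = 0·3 + -1·0 + -2·5 + -1·4 = -14
  a_5 = 0·-14 + -1·3 + -2·0 + -1·5 = -8
  a_6 = 0·-8 + -1·-14 + -2·3 + -1·0 = 8
  a_7 = 0·8 + -1·-8 + -2·-14 + -1·3 = 33
  a_8 = 0·33 + -1·8 + -2·-8 + -1·-14 = 22
  a_9 = 0·22 + -1·33 + -2·8 + -1·-8 = -41
  a_10 = 0·-41 + -1·22 + -2·33 + -1·8 = -96
  a_11 = 0·-96 + -1·-41 + -2·22 + -1·33 = -36
  a_12 = 0·-36 + -1·-96 + -2·-41 + -1·22 = 156
  a_13 = 0·156 + -1·-36 + -2·-96 + -1·-41 = 269
  a_14 = 0·269 + -1·156 + -2·-36 + -1·-96 = 12

0,-1,-2,-1 ; 12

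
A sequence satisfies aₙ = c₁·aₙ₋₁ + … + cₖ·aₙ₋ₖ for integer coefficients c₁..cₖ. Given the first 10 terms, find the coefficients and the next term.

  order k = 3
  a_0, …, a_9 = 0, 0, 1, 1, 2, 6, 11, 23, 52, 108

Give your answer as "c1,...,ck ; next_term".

  a_3 = 1·1 + 1·0 + 3·0 = 1
  a_4 = 1·1 + 1·1 + 3·0 = 2
  a_5 = 1·2 + 1·1 + 3·1 = 6
  a_6 = 1·6 + 1·2 + 3·1 = 11
  a_7 = 1·11 + 1·6 + 3·2 = 23
  a_8 = 1·23 + 1·11 + 3·6 = 52
  a_9 = 1·52 + 1·23 + 3·11 = 108
  a_10 = 1·108 + 1·52 + 3·23 = 229

1,1,3 ; 229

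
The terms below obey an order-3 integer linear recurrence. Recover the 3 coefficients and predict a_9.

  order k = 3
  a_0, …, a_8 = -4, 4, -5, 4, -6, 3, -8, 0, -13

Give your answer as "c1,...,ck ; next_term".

0,2,1 ; -8

  a_3 = 0·-5 + 2·4 + 1·-4 = 4
  a_4 = 0·4 + 2·-5 + 1·4 = -6
  a_5 = 0·-6 + 2·4 + 1·-5 = 3
  a_6 = 0·3 + 2·-6 + 1·4 = -8
  a_7 = 0·-8 + 2·3 + 1·-6 = 0
  a_8 = 0·0 + 2·-8 + 1·3 = -13
  a_9 = 0·-13 + 2·0 + 1·-8 = -8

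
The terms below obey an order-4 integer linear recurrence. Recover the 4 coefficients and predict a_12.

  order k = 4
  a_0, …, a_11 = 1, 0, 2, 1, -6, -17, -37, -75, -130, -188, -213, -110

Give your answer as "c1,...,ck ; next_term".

3,-3,2,-3 ; 323

  a_4 = 3·1 + -3·2 + 2·0 + -3·1 = -6
  a_5 = 3·-6 + -3·1 + 2·2 + -3·0 = -17
  a_6 = 3·-17 + -3·-6 + 2·1 + -3·2 = -37
  a_7 = 3·-37 + -3·-17 + 2·-6 + -3·1 = -75
  a_8 = 3·-75 + -3·-37 + 2·-17 + -3·-6 = -130
  a_9 = 3·-130 + -3·-75 + 2·-37 + -3·-17 = -188
  a_10 = 3·-188 + -3·-130 + 2·-75 + -3·-37 = -213
  a_11 = 3·-213 + -3·-188 + 2·-130 + -3·-75 = -110
  a_12 = 3·-110 + -3·-213 + 2·-188 + -3·-130 = 323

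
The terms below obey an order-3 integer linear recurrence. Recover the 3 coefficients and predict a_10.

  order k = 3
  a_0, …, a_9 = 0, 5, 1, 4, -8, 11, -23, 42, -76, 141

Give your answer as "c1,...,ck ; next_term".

  a_3 = -1·1 + 1·5 + -1·0 = 4
  a_4 = -1·4 + 1·1 + -1·5 = -8
  a_5 = -1·-8 + 1·4 + -1·1 = 11
  a_6 = -1·11 + 1·-8 + -1·4 = -23
  a_7 = -1·-23 + 1·11 + -1·-8 = 42
  a_8 = -1·42 + 1·-23 + -1·11 = -76
  a_9 = -1·-76 + 1·42 + -1·-23 = 141
  a_10 = -1·141 + 1·-76 + -1·42 = -259

-1,1,-1 ; -259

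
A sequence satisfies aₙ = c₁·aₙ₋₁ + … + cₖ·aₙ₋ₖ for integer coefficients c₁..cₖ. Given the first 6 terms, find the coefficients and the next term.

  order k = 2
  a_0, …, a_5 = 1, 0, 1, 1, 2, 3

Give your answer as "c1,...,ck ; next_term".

1,1 ; 5

  a_2 = 1·0 + 1·1 = 1
  a_3 = 1·1 + 1·0 = 1
  a_4 = 1·1 + 1·1 = 2
  a_5 = 1·2 + 1·1 = 3
  a_6 = 1·3 + 1·2 = 5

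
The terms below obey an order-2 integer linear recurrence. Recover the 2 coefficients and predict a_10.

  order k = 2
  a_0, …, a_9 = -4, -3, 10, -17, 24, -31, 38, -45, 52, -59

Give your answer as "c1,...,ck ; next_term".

  a_2 = -2·-3 + -1·-4 = 10
  a_3 = -2·10 + -1·-3 = -17
  a_4 = -2·-17 + -1·10 = 24
  a_5 = -2·24 + -1·-17 = -31
  a_6 = -2·-31 + -1·24 = 38
  a_7 = -2·38 + -1·-31 = -45
  a_8 = -2·-45 + -1·38 = 52
  a_9 = -2·52 + -1·-45 = -59
  a_10 = -2·-59 + -1·52 = 66

-2,-1 ; 66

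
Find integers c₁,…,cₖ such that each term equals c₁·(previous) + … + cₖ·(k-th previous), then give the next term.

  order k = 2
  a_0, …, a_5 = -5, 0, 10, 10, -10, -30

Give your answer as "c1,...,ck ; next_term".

  a_2 = 1·0 + -2·-5 = 10
  a_3 = 1·10 + -2·0 = 10
  a_4 = 1·10 + -2·10 = -10
  a_5 = 1·-10 + -2·10 = -30
  a_6 = 1·-30 + -2·-10 = -10

1,-2 ; -10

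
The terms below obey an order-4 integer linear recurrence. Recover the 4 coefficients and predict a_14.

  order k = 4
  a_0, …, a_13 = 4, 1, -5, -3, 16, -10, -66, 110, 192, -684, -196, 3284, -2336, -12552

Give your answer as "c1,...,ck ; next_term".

  a_4 = 0·-3 + -4·-5 + 4·1 + -2·4 = 16
  a_5 = 0·16 + -4·-3 + 4·-5 + -2·1 = -10
  a_6 = 0·-10 + -4·16 + 4·-3 + -2·-5 = -66
  a_7 = 0·-66 + -4·-10 + 4·16 + -2·-3 = 110
  a_8 = 0·110 + -4·-66 + 4·-10 + -2·16 = 192
  a_9 = 0·192 + -4·110 + 4·-66 + -2·-10 = -684
  a_10 = 0·-684 + -4·192 + 4·110 + -2·-66 = -196
  a_11 = 0·-196 + -4·-684 + 4·192 + -2·110 = 3284
  a_12 = 0·3284 + -4·-196 + 4·-684 + -2·192 = -2336
  a_13 = 0·-2336 + -4·3284 + 4·-196 + -2·-684 = -12552
  a_14 = 0·-12552 + -4·-2336 + 4·3284 + -2·-196 = 22872

0,-4,4,-2 ; 22872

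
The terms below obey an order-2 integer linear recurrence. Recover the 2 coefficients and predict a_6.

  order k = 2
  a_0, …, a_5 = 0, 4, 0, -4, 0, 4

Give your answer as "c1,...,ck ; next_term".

0,-1 ; 0

  a_2 = 0·4 + -1·0 = 0
  a_3 = 0·0 + -1·4 = -4
  a_4 = 0·-4 + -1·0 = 0
  a_5 = 0·0 + -1·-4 = 4
  a_6 = 0·4 + -1·0 = 0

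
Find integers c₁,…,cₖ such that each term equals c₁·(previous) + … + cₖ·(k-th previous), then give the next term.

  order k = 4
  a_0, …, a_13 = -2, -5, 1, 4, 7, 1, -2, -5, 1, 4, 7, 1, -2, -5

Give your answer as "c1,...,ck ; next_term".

  a_4 = 1·4 + 0·1 + -1·-5 + 1·-2 = 7
  a_5 = 1·7 + 0·4 + -1·1 + 1·-5 = 1
  a_6 = 1·1 + 0·7 + -1·4 + 1·1 = -2
  a_7 = 1·-2 + 0·1 + -1·7 + 1·4 = -5
  a_8 = 1·-5 + 0·-2 + -1·1 + 1·7 = 1
  a_9 = 1·1 + 0·-5 + -1·-2 + 1·1 = 4
  a_10 = 1·4 + 0·1 + -1·-5 + 1·-2 = 7
  a_11 = 1·7 + 0·4 + -1·1 + 1·-5 = 1
  a_12 = 1·1 + 0·7 + -1·4 + 1·1 = -2
  a_13 = 1·-2 + 0·1 + -1·7 + 1·4 = -5
  a_14 = 1·-5 + 0·-2 + -1·1 + 1·7 = 1

1,0,-1,1 ; 1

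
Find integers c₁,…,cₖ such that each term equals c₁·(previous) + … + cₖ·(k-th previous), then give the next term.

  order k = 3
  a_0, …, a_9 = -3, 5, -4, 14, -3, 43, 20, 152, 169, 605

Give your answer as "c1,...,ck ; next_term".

1,3,-1 ; 960

  a_3 = 1·-4 + 3·5 + -1·-3 = 14
  a_4 = 1·14 + 3·-4 + -1·5 = -3
  a_5 = 1·-3 + 3·14 + -1·-4 = 43
  a_6 = 1·43 + 3·-3 + -1·14 = 20
  a_7 = 1·20 + 3·43 + -1·-3 = 152
  a_8 = 1·152 + 3·20 + -1·43 = 169
  a_9 = 1·169 + 3·152 + -1·20 = 605
  a_10 = 1·605 + 3·169 + -1·152 = 960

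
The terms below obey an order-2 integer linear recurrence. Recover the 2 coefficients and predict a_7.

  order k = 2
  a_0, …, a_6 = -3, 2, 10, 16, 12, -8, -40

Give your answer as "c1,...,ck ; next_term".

2,-2 ; -64

  a_2 = 2·2 + -2·-3 = 10
  a_3 = 2·10 + -2·2 = 16
  a_4 = 2·16 + -2·10 = 12
  a_5 = 2·12 + -2·16 = -8
  a_6 = 2·-8 + -2·12 = -40
  a_7 = 2·-40 + -2·-8 = -64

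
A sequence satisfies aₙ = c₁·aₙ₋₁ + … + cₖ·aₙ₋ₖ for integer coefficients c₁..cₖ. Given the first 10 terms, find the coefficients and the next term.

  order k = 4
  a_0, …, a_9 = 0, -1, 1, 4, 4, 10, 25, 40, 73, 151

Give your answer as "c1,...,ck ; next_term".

  a_4 = 2·4 + -1·1 + 3·-1 + -3·0 = 4
  a_5 = 2·4 + -1·4 + 3·1 + -3·-1 = 10
  a_6 = 2·10 + -1·4 + 3·4 + -3·1 = 25
  a_7 = 2·25 + -1·10 + 3·4 + -3·4 = 40
  a_8 = 2·40 + -1·25 + 3·10 + -3·4 = 73
  a_9 = 2·73 + -1·40 + 3·25 + -3·10 = 151
  a_10 = 2·151 + -1·73 + 3·40 + -3·25 = 274

2,-1,3,-3 ; 274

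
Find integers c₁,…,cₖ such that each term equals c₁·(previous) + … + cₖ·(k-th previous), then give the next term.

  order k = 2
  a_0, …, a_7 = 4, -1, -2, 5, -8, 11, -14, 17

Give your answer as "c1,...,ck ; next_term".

  a_2 = -2·-1 + -1·4 = -2
  a_3 = -2·-2 + -1·-1 = 5
  a_4 = -2·5 + -1·-2 = -8
  a_5 = -2·-8 + -1·5 = 11
  a_6 = -2·11 + -1·-8 = -14
  a_7 = -2·-14 + -1·11 = 17
  a_8 = -2·17 + -1·-14 = -20

-2,-1 ; -20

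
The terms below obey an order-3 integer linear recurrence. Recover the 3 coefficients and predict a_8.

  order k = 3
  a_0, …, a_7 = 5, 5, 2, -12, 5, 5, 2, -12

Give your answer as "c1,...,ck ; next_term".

-1,-1,-1 ; 5

  a_3 = -1·2 + -1·5 + -1·5 = -12
  a_4 = -1·-12 + -1·2 + -1·5 = 5
  a_5 = -1·5 + -1·-12 + -1·2 = 5
  a_6 = -1·5 + -1·5 + -1·-12 = 2
  a_7 = -1·2 + -1·5 + -1·5 = -12
  a_8 = -1·-12 + -1·2 + -1·5 = 5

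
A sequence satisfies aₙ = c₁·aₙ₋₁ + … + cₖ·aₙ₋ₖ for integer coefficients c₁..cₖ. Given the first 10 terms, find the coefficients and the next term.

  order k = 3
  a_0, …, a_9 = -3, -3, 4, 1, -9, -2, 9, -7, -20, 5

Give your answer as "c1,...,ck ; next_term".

  a_3 = 1·4 + -1·-3 + 2·-3 = 1
  a_4 = 1·1 + -1·4 + 2·-3 = -9
  a_5 = 1·-9 + -1·1 + 2·4 = -2
  a_6 = 1·-2 + -1·-9 + 2·1 = 9
  a_7 = 1·9 + -1·-2 + 2·-9 = -7
  a_8 = 1·-7 + -1·9 + 2·-2 = -20
  a_9 = 1·-20 + -1·-7 + 2·9 = 5
  a_10 = 1·5 + -1·-20 + 2·-7 = 11

1,-1,2 ; 11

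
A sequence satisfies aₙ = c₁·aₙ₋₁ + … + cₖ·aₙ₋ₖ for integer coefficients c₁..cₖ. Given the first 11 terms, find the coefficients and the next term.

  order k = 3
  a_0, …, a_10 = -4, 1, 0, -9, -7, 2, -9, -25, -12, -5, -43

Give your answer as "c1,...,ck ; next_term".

  a_3 = 1·0 + -1·1 + 2·-4 = -9
  a_4 = 1·-9 + -1·0 + 2·1 = -7
  a_5 = 1·-7 + -1·-9 + 2·0 = 2
  a_6 = 1·2 + -1·-7 + 2·-9 = -9
  a_7 = 1·-9 + -1·2 + 2·-7 = -25
  a_8 = 1·-25 + -1·-9 + 2·2 = -12
  a_9 = 1·-12 + -1·-25 + 2·-9 = -5
  a_10 = 1·-5 + -1·-12 + 2·-25 = -43
  a_11 = 1·-43 + -1·-5 + 2·-12 = -62

1,-1,2 ; -62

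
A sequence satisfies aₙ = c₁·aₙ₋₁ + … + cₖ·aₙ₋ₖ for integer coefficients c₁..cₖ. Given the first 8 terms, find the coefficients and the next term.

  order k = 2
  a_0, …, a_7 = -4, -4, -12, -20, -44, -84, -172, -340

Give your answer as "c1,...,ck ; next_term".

  a_2 = 1·-4 + 2·-4 = -12
  a_3 = 1·-12 + 2·-4 = -20
  a_4 = 1·-20 + 2·-12 = -44
  a_5 = 1·-44 + 2·-20 = -84
  a_6 = 1·-84 + 2·-44 = -172
  a_7 = 1·-172 + 2·-84 = -340
  a_8 = 1·-340 + 2·-172 = -684

1,2 ; -684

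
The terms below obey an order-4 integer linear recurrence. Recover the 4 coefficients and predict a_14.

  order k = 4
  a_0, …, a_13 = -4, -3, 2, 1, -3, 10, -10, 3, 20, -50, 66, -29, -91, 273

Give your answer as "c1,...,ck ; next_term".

-1,0,2,-1 ; -397

  a_4 = -1·1 + 0·2 + 2·-3 + -1·-4 = -3
  a_5 = -1·-3 + 0·1 + 2·2 + -1·-3 = 10
  a_6 = -1·10 + 0·-3 + 2·1 + -1·2 = -10
  a_7 = -1·-10 + 0·10 + 2·-3 + -1·1 = 3
  a_8 = -1·3 + 0·-10 + 2·10 + -1·-3 = 20
  a_9 = -1·20 + 0·3 + 2·-10 + -1·10 = -50
  a_10 = -1·-50 + 0·20 + 2·3 + -1·-10 = 66
  a_11 = -1·66 + 0·-50 + 2·20 + -1·3 = -29
  a_12 = -1·-29 + 0·66 + 2·-50 + -1·20 = -91
  a_13 = -1·-91 + 0·-29 + 2·66 + -1·-50 = 273
  a_14 = -1·273 + 0·-91 + 2·-29 + -1·66 = -397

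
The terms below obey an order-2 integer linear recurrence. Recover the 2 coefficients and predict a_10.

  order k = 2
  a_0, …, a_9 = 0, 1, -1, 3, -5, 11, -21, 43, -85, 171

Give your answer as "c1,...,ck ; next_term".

-1,2 ; -341

  a_2 = -1·1 + 2·0 = -1
  a_3 = -1·-1 + 2·1 = 3
  a_4 = -1·3 + 2·-1 = -5
  a_5 = -1·-5 + 2·3 = 11
  a_6 = -1·11 + 2·-5 = -21
  a_7 = -1·-21 + 2·11 = 43
  a_8 = -1·43 + 2·-21 = -85
  a_9 = -1·-85 + 2·43 = 171
  a_10 = -1·171 + 2·-85 = -341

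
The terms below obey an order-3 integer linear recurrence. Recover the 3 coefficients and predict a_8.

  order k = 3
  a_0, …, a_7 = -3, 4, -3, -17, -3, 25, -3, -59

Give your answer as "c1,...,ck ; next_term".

1,-2,2 ; -3

  a_3 = 1·-3 + -2·4 + 2·-3 = -17
  a_4 = 1·-17 + -2·-3 + 2·4 = -3
  a_5 = 1·-3 + -2·-17 + 2·-3 = 25
  a_6 = 1·25 + -2·-3 + 2·-17 = -3
  a_7 = 1·-3 + -2·25 + 2·-3 = -59
  a_8 = 1·-59 + -2·-3 + 2·25 = -3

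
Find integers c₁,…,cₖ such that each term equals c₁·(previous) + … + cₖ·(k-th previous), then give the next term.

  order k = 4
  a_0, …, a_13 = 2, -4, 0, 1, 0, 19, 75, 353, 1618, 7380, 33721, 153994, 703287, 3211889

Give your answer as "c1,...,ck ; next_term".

  a_4 = 4·1 + 3·0 + -1·-4 + -4·2 = 0
  a_5 = 4·0 + 3·1 + -1·0 + -4·-4 = 19
  a_6 = 4·19 + 3·0 + -1·1 + -4·0 = 75
  a_7 = 4·75 + 3·19 + -1·0 + -4·1 = 353
  a_8 = 4·353 + 3·75 + -1·19 + -4·0 = 1618
  a_9 = 4·1618 + 3·353 + -1·75 + -4·19 = 7380
  a_10 = 4·7380 + 3·1618 + -1·353 + -4·75 = 33721
  a_11 = 4·33721 + 3·7380 + -1·1618 + -4·353 = 153994
  a_12 = 4·153994 + 3·33721 + -1·7380 + -4·1618 = 703287
  a_13 = 4·703287 + 3·153994 + -1·33721 + -4·7380 = 3211889
  a_14 = 4·3211889 + 3·703287 + -1·153994 + -4·33721 = 14668539

4,3,-1,-4 ; 14668539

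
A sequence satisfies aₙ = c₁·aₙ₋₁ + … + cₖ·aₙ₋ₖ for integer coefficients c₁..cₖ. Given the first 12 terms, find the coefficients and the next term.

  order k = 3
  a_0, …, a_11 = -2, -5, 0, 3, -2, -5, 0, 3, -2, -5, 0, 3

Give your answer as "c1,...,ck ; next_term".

  a_3 = 1·0 + -1·-5 + 1·-2 = 3
  a_4 = 1·3 + -1·0 + 1·-5 = -2
  a_5 = 1·-2 + -1·3 + 1·0 = -5
  a_6 = 1·-5 + -1·-2 + 1·3 = 0
  a_7 = 1·0 + -1·-5 + 1·-2 = 3
  a_8 = 1·3 + -1·0 + 1·-5 = -2
  a_9 = 1·-2 + -1·3 + 1·0 = -5
  a_10 = 1·-5 + -1·-2 + 1·3 = 0
  a_11 = 1·0 + -1·-5 + 1·-2 = 3
  a_12 = 1·3 + -1·0 + 1·-5 = -2

1,-1,1 ; -2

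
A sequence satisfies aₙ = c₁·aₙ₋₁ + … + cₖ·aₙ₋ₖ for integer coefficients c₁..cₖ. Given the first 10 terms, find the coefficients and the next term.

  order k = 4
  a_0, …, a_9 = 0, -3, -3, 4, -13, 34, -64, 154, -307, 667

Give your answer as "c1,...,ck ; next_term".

-1,3,0,-3 ; -1396

  a_4 = -1·4 + 3·-3 + 0·-3 + -3·0 = -13
  a_5 = -1·-13 + 3·4 + 0·-3 + -3·-3 = 34
  a_6 = -1·34 + 3·-13 + 0·4 + -3·-3 = -64
  a_7 = -1·-64 + 3·34 + 0·-13 + -3·4 = 154
  a_8 = -1·154 + 3·-64 + 0·34 + -3·-13 = -307
  a_9 = -1·-307 + 3·154 + 0·-64 + -3·34 = 667
  a_10 = -1·667 + 3·-307 + 0·154 + -3·-64 = -1396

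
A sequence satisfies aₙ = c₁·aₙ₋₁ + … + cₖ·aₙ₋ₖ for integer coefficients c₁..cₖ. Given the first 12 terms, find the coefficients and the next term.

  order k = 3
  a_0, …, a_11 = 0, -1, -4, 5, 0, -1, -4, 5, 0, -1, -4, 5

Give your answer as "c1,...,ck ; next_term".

-1,-1,-1 ; 0

  a_3 = -1·-4 + -1·-1 + -1·0 = 5
  a_4 = -1·5 + -1·-4 + -1·-1 = 0
  a_5 = -1·0 + -1·5 + -1·-4 = -1
  a_6 = -1·-1 + -1·0 + -1·5 = -4
  a_7 = -1·-4 + -1·-1 + -1·0 = 5
  a_8 = -1·5 + -1·-4 + -1·-1 = 0
  a_9 = -1·0 + -1·5 + -1·-4 = -1
  a_10 = -1·-1 + -1·0 + -1·5 = -4
  a_11 = -1·-4 + -1·-1 + -1·0 = 5
  a_12 = -1·5 + -1·-4 + -1·-1 = 0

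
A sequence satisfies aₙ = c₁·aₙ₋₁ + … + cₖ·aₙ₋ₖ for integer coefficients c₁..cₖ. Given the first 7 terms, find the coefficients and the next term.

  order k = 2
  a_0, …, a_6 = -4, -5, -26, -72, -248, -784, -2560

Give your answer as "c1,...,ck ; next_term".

  a_2 = 2·-5 + 4·-4 = -26
  a_3 = 2·-26 + 4·-5 = -72
  a_4 = 2·-72 + 4·-26 = -248
  a_5 = 2·-248 + 4·-72 = -784
  a_6 = 2·-784 + 4·-248 = -2560
  a_7 = 2·-2560 + 4·-784 = -8256

2,4 ; -8256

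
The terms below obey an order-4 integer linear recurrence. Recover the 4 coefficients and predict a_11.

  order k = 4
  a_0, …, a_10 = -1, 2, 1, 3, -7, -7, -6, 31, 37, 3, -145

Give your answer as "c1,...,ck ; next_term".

1,-1,-3,3 ; -166

  a_4 = 1·3 + -1·1 + -3·2 + 3·-1 = -7
  a_5 = 1·-7 + -1·3 + -3·1 + 3·2 = -7
  a_6 = 1·-7 + -1·-7 + -3·3 + 3·1 = -6
  a_7 = 1·-6 + -1·-7 + -3·-7 + 3·3 = 31
  a_8 = 1·31 + -1·-6 + -3·-7 + 3·-7 = 37
  a_9 = 1·37 + -1·31 + -3·-6 + 3·-7 = 3
  a_10 = 1·3 + -1·37 + -3·31 + 3·-6 = -145
  a_11 = 1·-145 + -1·3 + -3·37 + 3·31 = -166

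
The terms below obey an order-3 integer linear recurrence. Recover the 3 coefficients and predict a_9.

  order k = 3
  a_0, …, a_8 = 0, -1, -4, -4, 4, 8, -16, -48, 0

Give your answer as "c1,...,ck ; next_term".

2,-4,4 ; 128

  a_3 = 2·-4 + -4·-1 + 4·0 = -4
  a_4 = 2·-4 + -4·-4 + 4·-1 = 4
  a_5 = 2·4 + -4·-4 + 4·-4 = 8
  a_6 = 2·8 + -4·4 + 4·-4 = -16
  a_7 = 2·-16 + -4·8 + 4·4 = -48
  a_8 = 2·-48 + -4·-16 + 4·8 = 0
  a_9 = 2·0 + -4·-48 + 4·-16 = 128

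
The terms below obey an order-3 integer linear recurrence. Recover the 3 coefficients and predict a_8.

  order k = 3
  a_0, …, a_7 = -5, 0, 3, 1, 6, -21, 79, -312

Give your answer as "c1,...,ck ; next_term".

-3,3,-2 ; 1215

  a_3 = -3·3 + 3·0 + -2·-5 = 1
  a_4 = -3·1 + 3·3 + -2·0 = 6
  a_5 = -3·6 + 3·1 + -2·3 = -21
  a_6 = -3·-21 + 3·6 + -2·1 = 79
  a_7 = -3·79 + 3·-21 + -2·6 = -312
  a_8 = -3·-312 + 3·79 + -2·-21 = 1215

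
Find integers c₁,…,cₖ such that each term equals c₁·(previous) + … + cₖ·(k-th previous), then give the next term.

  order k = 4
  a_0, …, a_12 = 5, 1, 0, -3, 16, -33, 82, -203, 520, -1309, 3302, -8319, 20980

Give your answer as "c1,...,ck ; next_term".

  a_4 = -2·-3 + 1·0 + 0·1 + 2·5 = 16
  a_5 = -2·16 + 1·-3 + 0·0 + 2·1 = -33
  a_6 = -2·-33 + 1·16 + 0·-3 + 2·0 = 82
  a_7 = -2·82 + 1·-33 + 0·16 + 2·-3 = -203
  a_8 = -2·-203 + 1·82 + 0·-33 + 2·16 = 520
  a_9 = -2·520 + 1·-203 + 0·82 + 2·-33 = -1309
  a_10 = -2·-1309 + 1·520 + 0·-203 + 2·82 = 3302
  a_11 = -2·3302 + 1·-1309 + 0·520 + 2·-203 = -8319
  a_12 = -2·-8319 + 1·3302 + 0·-1309 + 2·520 = 20980
  a_13 = -2·20980 + 1·-8319 + 0·3302 + 2·-1309 = -52897

-2,1,0,2 ; -52897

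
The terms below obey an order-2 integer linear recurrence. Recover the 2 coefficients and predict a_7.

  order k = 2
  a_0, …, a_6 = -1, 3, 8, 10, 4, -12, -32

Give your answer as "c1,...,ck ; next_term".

2,-2 ; -40

  a_2 = 2·3 + -2·-1 = 8
  a_3 = 2·8 + -2·3 = 10
  a_4 = 2·10 + -2·8 = 4
  a_5 = 2·4 + -2·10 = -12
  a_6 = 2·-12 + -2·4 = -32
  a_7 = 2·-32 + -2·-12 = -40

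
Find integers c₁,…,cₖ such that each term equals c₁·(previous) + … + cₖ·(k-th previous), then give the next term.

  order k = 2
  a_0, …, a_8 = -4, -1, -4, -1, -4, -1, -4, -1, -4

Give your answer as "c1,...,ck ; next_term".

  a_2 = 0·-1 + 1·-4 = -4
  a_3 = 0·-4 + 1·-1 = -1
  a_4 = 0·-1 + 1·-4 = -4
  a_5 = 0·-4 + 1·-1 = -1
  a_6 = 0·-1 + 1·-4 = -4
  a_7 = 0·-4 + 1·-1 = -1
  a_8 = 0·-1 + 1·-4 = -4
  a_9 = 0·-4 + 1·-1 = -1

0,1 ; -1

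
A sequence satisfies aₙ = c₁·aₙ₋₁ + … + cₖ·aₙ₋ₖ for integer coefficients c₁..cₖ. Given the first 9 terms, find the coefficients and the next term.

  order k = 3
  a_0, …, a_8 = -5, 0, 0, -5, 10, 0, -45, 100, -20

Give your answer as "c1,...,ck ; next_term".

  a_3 = -2·0 + -4·0 + 1·-5 = -5
  a_4 = -2·-5 + -4·0 + 1·0 = 10
  a_5 = -2·10 + -4·-5 + 1·0 = 0
  a_6 = -2·0 + -4·10 + 1·-5 = -45
  a_7 = -2·-45 + -4·0 + 1·10 = 100
  a_8 = -2·100 + -4·-45 + 1·0 = -20
  a_9 = -2·-20 + -4·100 + 1·-45 = -405

-2,-4,1 ; -405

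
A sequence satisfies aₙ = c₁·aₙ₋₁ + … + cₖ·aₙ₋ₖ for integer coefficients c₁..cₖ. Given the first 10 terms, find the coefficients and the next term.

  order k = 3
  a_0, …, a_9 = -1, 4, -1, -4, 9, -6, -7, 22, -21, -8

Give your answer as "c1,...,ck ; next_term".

-1,-1,1 ; 51

  a_3 = -1·-1 + -1·4 + 1·-1 = -4
  a_4 = -1·-4 + -1·-1 + 1·4 = 9
  a_5 = -1·9 + -1·-4 + 1·-1 = -6
  a_6 = -1·-6 + -1·9 + 1·-4 = -7
  a_7 = -1·-7 + -1·-6 + 1·9 = 22
  a_8 = -1·22 + -1·-7 + 1·-6 = -21
  a_9 = -1·-21 + -1·22 + 1·-7 = -8
  a_10 = -1·-8 + -1·-21 + 1·22 = 51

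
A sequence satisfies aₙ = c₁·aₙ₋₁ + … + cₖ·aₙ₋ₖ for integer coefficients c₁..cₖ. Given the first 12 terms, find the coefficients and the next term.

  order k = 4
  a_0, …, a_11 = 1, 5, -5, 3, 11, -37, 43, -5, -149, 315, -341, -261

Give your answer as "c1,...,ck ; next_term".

0,1,4,-4 ; 1515

  a_4 = 0·3 + 1·-5 + 4·5 + -4·1 = 11
  a_5 = 0·11 + 1·3 + 4·-5 + -4·5 = -37
  a_6 = 0·-37 + 1·11 + 4·3 + -4·-5 = 43
  a_7 = 0·43 + 1·-37 + 4·11 + -4·3 = -5
  a_8 = 0·-5 + 1·43 + 4·-37 + -4·11 = -149
  a_9 = 0·-149 + 1·-5 + 4·43 + -4·-37 = 315
  a_10 = 0·315 + 1·-149 + 4·-5 + -4·43 = -341
  a_11 = 0·-341 + 1·315 + 4·-149 + -4·-5 = -261
  a_12 = 0·-261 + 1·-341 + 4·315 + -4·-149 = 1515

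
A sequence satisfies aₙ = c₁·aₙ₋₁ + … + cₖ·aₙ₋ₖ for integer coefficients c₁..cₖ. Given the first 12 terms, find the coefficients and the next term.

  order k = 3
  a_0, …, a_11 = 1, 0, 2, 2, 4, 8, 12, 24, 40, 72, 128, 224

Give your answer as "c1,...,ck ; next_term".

0,2,2 ; 400

  a_3 = 0·2 + 2·0 + 2·1 = 2
  a_4 = 0·2 + 2·2 + 2·0 = 4
  a_5 = 0·4 + 2·2 + 2·2 = 8
  a_6 = 0·8 + 2·4 + 2·2 = 12
  a_7 = 0·12 + 2·8 + 2·4 = 24
  a_8 = 0·24 + 2·12 + 2·8 = 40
  a_9 = 0·40 + 2·24 + 2·12 = 72
  a_10 = 0·72 + 2·40 + 2·24 = 128
  a_11 = 0·128 + 2·72 + 2·40 = 224
  a_12 = 0·224 + 2·128 + 2·72 = 400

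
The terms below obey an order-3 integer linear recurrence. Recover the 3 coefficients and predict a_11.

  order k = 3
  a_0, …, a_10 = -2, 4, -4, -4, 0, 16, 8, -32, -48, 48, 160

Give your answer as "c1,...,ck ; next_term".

0,-2,-2 ; 0

  a_3 = 0·-4 + -2·4 + -2·-2 = -4
  a_4 = 0·-4 + -2·-4 + -2·4 = 0
  a_5 = 0·0 + -2·-4 + -2·-4 = 16
  a_6 = 0·16 + -2·0 + -2·-4 = 8
  a_7 = 0·8 + -2·16 + -2·0 = -32
  a_8 = 0·-32 + -2·8 + -2·16 = -48
  a_9 = 0·-48 + -2·-32 + -2·8 = 48
  a_10 = 0·48 + -2·-48 + -2·-32 = 160
  a_11 = 0·160 + -2·48 + -2·-48 = 0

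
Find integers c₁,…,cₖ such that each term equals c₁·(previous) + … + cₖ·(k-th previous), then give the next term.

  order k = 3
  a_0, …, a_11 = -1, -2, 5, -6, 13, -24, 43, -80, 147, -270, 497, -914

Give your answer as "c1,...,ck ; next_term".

-1,1,-1 ; 1681

  a_3 = -1·5 + 1·-2 + -1·-1 = -6
  a_4 = -1·-6 + 1·5 + -1·-2 = 13
  a_5 = -1·13 + 1·-6 + -1·5 = -24
  a_6 = -1·-24 + 1·13 + -1·-6 = 43
  a_7 = -1·43 + 1·-24 + -1·13 = -80
  a_8 = -1·-80 + 1·43 + -1·-24 = 147
  a_9 = -1·147 + 1·-80 + -1·43 = -270
  a_10 = -1·-270 + 1·147 + -1·-80 = 497
  a_11 = -1·497 + 1·-270 + -1·147 = -914
  a_12 = -1·-914 + 1·497 + -1·-270 = 1681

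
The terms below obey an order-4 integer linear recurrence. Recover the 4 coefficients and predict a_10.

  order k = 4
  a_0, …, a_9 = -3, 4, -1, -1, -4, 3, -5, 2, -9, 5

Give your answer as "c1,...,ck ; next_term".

  a_4 = 0·-1 + 1·-1 + 0·4 + 1·-3 = -4
  a_5 = 0·-4 + 1·-1 + 0·-1 + 1·4 = 3
  a_6 = 0·3 + 1·-4 + 0·-1 + 1·-1 = -5
  a_7 = 0·-5 + 1·3 + 0·-4 + 1·-1 = 2
  a_8 = 0·2 + 1·-5 + 0·3 + 1·-4 = -9
  a_9 = 0·-9 + 1·2 + 0·-5 + 1·3 = 5
  a_10 = 0·5 + 1·-9 + 0·2 + 1·-5 = -14

0,1,0,1 ; -14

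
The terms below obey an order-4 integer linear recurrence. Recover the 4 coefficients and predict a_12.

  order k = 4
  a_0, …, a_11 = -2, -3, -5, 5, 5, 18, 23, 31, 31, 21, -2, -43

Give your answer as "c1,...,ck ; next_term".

1,1,-1,-1 ; -97

  a_4 = 1·5 + 1·-5 + -1·-3 + -1·-2 = 5
  a_5 = 1·5 + 1·5 + -1·-5 + -1·-3 = 18
  a_6 = 1·18 + 1·5 + -1·5 + -1·-5 = 23
  a_7 = 1·23 + 1·18 + -1·5 + -1·5 = 31
  a_8 = 1·31 + 1·23 + -1·18 + -1·5 = 31
  a_9 = 1·31 + 1·31 + -1·23 + -1·18 = 21
  a_10 = 1·21 + 1·31 + -1·31 + -1·23 = -2
  a_11 = 1·-2 + 1·21 + -1·31 + -1·31 = -43
  a_12 = 1·-43 + 1·-2 + -1·21 + -1·31 = -97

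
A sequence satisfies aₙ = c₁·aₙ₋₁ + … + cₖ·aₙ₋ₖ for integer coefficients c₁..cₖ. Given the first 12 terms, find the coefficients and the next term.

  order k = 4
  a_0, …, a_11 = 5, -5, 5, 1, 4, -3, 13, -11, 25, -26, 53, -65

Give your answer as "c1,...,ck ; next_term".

-1,1,1,1 ; 117

  a_4 = -1·1 + 1·5 + 1·-5 + 1·5 = 4
  a_5 = -1·4 + 1·1 + 1·5 + 1·-5 = -3
  a_6 = -1·-3 + 1·4 + 1·1 + 1·5 = 13
  a_7 = -1·13 + 1·-3 + 1·4 + 1·1 = -11
  a_8 = -1·-11 + 1·13 + 1·-3 + 1·4 = 25
  a_9 = -1·25 + 1·-11 + 1·13 + 1·-3 = -26
  a_10 = -1·-26 + 1·25 + 1·-11 + 1·13 = 53
  a_11 = -1·53 + 1·-26 + 1·25 + 1·-11 = -65
  a_12 = -1·-65 + 1·53 + 1·-26 + 1·25 = 117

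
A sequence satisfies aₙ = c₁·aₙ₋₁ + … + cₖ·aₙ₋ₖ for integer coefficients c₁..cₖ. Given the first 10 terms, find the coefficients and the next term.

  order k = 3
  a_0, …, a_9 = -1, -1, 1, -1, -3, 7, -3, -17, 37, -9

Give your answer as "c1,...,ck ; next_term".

  a_3 = -1·1 + -2·-1 + 2·-1 = -1
  a_4 = -1·-1 + -2·1 + 2·-1 = -3
  a_5 = -1·-3 + -2·-1 + 2·1 = 7
  a_6 = -1·7 + -2·-3 + 2·-1 = -3
  a_7 = -1·-3 + -2·7 + 2·-3 = -17
  a_8 = -1·-17 + -2·-3 + 2·7 = 37
  a_9 = -1·37 + -2·-17 + 2·-3 = -9
  a_10 = -1·-9 + -2·37 + 2·-17 = -99

-1,-2,2 ; -99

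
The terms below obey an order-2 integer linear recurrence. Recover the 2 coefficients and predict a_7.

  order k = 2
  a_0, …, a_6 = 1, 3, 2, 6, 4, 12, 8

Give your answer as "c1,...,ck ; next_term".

  a_2 = 0·3 + 2·1 = 2
  a_3 = 0·2 + 2·3 = 6
  a_4 = 0·6 + 2·2 = 4
  a_5 = 0·4 + 2·6 = 12
  a_6 = 0·12 + 2·4 = 8
  a_7 = 0·8 + 2·12 = 24

0,2 ; 24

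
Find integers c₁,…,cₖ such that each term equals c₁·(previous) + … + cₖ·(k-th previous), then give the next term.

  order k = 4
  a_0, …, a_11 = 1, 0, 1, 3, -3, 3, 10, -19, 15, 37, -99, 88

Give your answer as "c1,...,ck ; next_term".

-1,-1,3,1 ; 137

  a_4 = -1·3 + -1·1 + 3·0 + 1·1 = -3
  a_5 = -1·-3 + -1·3 + 3·1 + 1·0 = 3
  a_6 = -1·3 + -1·-3 + 3·3 + 1·1 = 10
  a_7 = -1·10 + -1·3 + 3·-3 + 1·3 = -19
  a_8 = -1·-19 + -1·10 + 3·3 + 1·-3 = 15
  a_9 = -1·15 + -1·-19 + 3·10 + 1·3 = 37
  a_10 = -1·37 + -1·15 + 3·-19 + 1·10 = -99
  a_11 = -1·-99 + -1·37 + 3·15 + 1·-19 = 88
  a_12 = -1·88 + -1·-99 + 3·37 + 1·15 = 137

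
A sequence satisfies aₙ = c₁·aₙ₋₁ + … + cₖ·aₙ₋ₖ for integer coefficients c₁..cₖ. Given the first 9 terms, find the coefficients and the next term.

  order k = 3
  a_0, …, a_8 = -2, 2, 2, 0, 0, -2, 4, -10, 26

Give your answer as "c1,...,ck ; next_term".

  a_3 = -2·2 + 1·2 + -1·-2 = 0
  a_4 = -2·0 + 1·2 + -1·2 = 0
  a_5 = -2·0 + 1·0 + -1·2 = -2
  a_6 = -2·-2 + 1·0 + -1·0 = 4
  a_7 = -2·4 + 1·-2 + -1·0 = -10
  a_8 = -2·-10 + 1·4 + -1·-2 = 26
  a_9 = -2·26 + 1·-10 + -1·4 = -66

-2,1,-1 ; -66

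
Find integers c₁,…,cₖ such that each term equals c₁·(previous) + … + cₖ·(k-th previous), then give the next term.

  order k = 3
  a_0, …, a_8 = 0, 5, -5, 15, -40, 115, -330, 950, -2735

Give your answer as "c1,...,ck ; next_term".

  a_3 = -3·-5 + 0·5 + 1·0 = 15
  a_4 = -3·15 + 0·-5 + 1·5 = -40
  a_5 = -3·-40 + 0·15 + 1·-5 = 115
  a_6 = -3·115 + 0·-40 + 1·15 = -330
  a_7 = -3·-330 + 0·115 + 1·-40 = 950
  a_8 = -3·950 + 0·-330 + 1·115 = -2735
  a_9 = -3·-2735 + 0·950 + 1·-330 = 7875

-3,0,1 ; 7875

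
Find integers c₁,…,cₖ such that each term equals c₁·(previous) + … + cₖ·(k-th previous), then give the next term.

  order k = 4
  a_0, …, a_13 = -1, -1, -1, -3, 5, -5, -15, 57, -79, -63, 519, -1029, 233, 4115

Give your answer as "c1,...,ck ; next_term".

  a_4 = -2·-3 + -3·-1 + 3·-1 + 1·-1 = 5
  a_5 = -2·5 + -3·-3 + 3·-1 + 1·-1 = -5
  a_6 = -2·-5 + -3·5 + 3·-3 + 1·-1 = -15
  a_7 = -2·-15 + -3·-5 + 3·5 + 1·-3 = 57
  a_8 = -2·57 + -3·-15 + 3·-5 + 1·5 = -79
  a_9 = -2·-79 + -3·57 + 3·-15 + 1·-5 = -63
  a_10 = -2·-63 + -3·-79 + 3·57 + 1·-15 = 519
  a_11 = -2·519 + -3·-63 + 3·-79 + 1·57 = -1029
  a_12 = -2·-1029 + -3·519 + 3·-63 + 1·-79 = 233
  a_13 = -2·233 + -3·-1029 + 3·519 + 1·-63 = 4115
  a_14 = -2·4115 + -3·233 + 3·-1029 + 1·519 = -11497

-2,-3,3,1 ; -11497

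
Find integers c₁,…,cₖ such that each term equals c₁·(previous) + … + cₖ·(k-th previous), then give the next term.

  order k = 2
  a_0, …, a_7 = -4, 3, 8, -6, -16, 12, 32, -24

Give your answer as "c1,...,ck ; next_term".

  a_2 = 0·3 + -2·-4 = 8
  a_3 = 0·8 + -2·3 = -6
  a_4 = 0·-6 + -2·8 = -16
  a_5 = 0·-16 + -2·-6 = 12
  a_6 = 0·12 + -2·-16 = 32
  a_7 = 0·32 + -2·12 = -24
  a_8 = 0·-24 + -2·32 = -64

0,-2 ; -64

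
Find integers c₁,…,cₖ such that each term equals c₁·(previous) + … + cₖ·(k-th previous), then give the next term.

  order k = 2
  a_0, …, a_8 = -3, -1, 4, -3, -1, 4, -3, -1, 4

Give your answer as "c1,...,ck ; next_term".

  a_2 = -1·-1 + -1·-3 = 4
  a_3 = -1·4 + -1·-1 = -3
  a_4 = -1·-3 + -1·4 = -1
  a_5 = -1·-1 + -1·-3 = 4
  a_6 = -1·4 + -1·-1 = -3
  a_7 = -1·-3 + -1·4 = -1
  a_8 = -1·-1 + -1·-3 = 4
  a_9 = -1·4 + -1·-1 = -3

-1,-1 ; -3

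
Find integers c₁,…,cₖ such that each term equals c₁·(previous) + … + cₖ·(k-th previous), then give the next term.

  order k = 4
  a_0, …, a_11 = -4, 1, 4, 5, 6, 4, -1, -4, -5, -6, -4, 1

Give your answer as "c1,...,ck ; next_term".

1,-1,1,-1 ; 4

  a_4 = 1·5 + -1·4 + 1·1 + -1·-4 = 6
  a_5 = 1·6 + -1·5 + 1·4 + -1·1 = 4
  a_6 = 1·4 + -1·6 + 1·5 + -1·4 = -1
  a_7 = 1·-1 + -1·4 + 1·6 + -1·5 = -4
  a_8 = 1·-4 + -1·-1 + 1·4 + -1·6 = -5
  a_9 = 1·-5 + -1·-4 + 1·-1 + -1·4 = -6
  a_10 = 1·-6 + -1·-5 + 1·-4 + -1·-1 = -4
  a_11 = 1·-4 + -1·-6 + 1·-5 + -1·-4 = 1
  a_12 = 1·1 + -1·-4 + 1·-6 + -1·-5 = 4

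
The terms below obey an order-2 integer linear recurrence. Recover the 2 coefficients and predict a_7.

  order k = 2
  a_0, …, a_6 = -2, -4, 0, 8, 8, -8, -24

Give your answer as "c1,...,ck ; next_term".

1,-2 ; -8

  a_2 = 1·-4 + -2·-2 = 0
  a_3 = 1·0 + -2·-4 = 8
  a_4 = 1·8 + -2·0 = 8
  a_5 = 1·8 + -2·8 = -8
  a_6 = 1·-8 + -2·8 = -24
  a_7 = 1·-24 + -2·-8 = -8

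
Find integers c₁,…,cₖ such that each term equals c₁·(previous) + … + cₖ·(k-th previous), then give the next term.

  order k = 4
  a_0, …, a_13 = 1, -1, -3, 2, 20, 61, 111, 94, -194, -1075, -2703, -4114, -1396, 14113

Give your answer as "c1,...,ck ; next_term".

  a_4 = 3·2 + -3·-3 + -3·-1 + 2·1 = 20
  a_5 = 3·20 + -3·2 + -3·-3 + 2·-1 = 61
  a_6 = 3·61 + -3·20 + -3·2 + 2·-3 = 111
  a_7 = 3·111 + -3·61 + -3·20 + 2·2 = 94
  a_8 = 3·94 + -3·111 + -3·61 + 2·20 = -194
  a_9 = 3·-194 + -3·94 + -3·111 + 2·61 = -1075
  a_10 = 3·-1075 + -3·-194 + -3·94 + 2·111 = -2703
  a_11 = 3·-2703 + -3·-1075 + -3·-194 + 2·94 = -4114
  a_12 = 3·-4114 + -3·-2703 + -3·-1075 + 2·-194 = -1396
  a_13 = 3·-1396 + -3·-4114 + -3·-2703 + 2·-1075 = 14113
  a_14 = 3·14113 + -3·-1396 + -3·-4114 + 2·-2703 = 53463

3,-3,-3,2 ; 53463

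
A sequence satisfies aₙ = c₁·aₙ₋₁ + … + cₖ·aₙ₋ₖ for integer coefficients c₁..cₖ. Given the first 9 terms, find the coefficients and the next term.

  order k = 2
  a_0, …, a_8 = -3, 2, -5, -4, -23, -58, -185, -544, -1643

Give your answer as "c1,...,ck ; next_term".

  a_2 = 2·2 + 3·-3 = -5
  a_3 = 2·-5 + 3·2 = -4
  a_4 = 2·-4 + 3·-5 = -23
  a_5 = 2·-23 + 3·-4 = -58
  a_6 = 2·-58 + 3·-23 = -185
  a_7 = 2·-185 + 3·-58 = -544
  a_8 = 2·-544 + 3·-185 = -1643
  a_9 = 2·-1643 + 3·-544 = -4918

2,3 ; -4918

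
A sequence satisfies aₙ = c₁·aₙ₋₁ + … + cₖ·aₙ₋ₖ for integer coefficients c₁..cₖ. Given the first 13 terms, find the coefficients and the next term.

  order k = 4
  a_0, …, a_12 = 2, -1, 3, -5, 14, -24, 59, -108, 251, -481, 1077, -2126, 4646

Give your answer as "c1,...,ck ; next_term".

-1,3,2,1 ; -9351

  a_4 = -1·-5 + 3·3 + 2·-1 + 1·2 = 14
  a_5 = -1·14 + 3·-5 + 2·3 + 1·-1 = -24
  a_6 = -1·-24 + 3·14 + 2·-5 + 1·3 = 59
  a_7 = -1·59 + 3·-24 + 2·14 + 1·-5 = -108
  a_8 = -1·-108 + 3·59 + 2·-24 + 1·14 = 251
  a_9 = -1·251 + 3·-108 + 2·59 + 1·-24 = -481
  a_10 = -1·-481 + 3·251 + 2·-108 + 1·59 = 1077
  a_11 = -1·1077 + 3·-481 + 2·251 + 1·-108 = -2126
  a_12 = -1·-2126 + 3·1077 + 2·-481 + 1·251 = 4646
  a_13 = -1·4646 + 3·-2126 + 2·1077 + 1·-481 = -9351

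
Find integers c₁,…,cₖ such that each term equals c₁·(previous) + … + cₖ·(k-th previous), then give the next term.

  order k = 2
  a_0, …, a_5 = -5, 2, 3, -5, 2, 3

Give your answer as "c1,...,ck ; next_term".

  a_2 = -1·2 + -1·-5 = 3
  a_3 = -1·3 + -1·2 = -5
  a_4 = -1·-5 + -1·3 = 2
  a_5 = -1·2 + -1·-5 = 3
  a_6 = -1·3 + -1·2 = -5

-1,-1 ; -5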